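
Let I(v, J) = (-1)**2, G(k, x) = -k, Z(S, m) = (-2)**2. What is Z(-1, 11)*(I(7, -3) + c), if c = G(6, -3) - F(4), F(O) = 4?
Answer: -36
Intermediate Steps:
Z(S, m) = 4
I(v, J) = 1
c = -10 (c = -1*6 - 1*4 = -6 - 4 = -10)
Z(-1, 11)*(I(7, -3) + c) = 4*(1 - 10) = 4*(-9) = -36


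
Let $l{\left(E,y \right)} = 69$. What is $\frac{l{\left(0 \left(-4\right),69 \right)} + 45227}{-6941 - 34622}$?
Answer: $- \frac{45296}{41563} \approx -1.0898$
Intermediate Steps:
$\frac{l{\left(0 \left(-4\right),69 \right)} + 45227}{-6941 - 34622} = \frac{69 + 45227}{-6941 - 34622} = \frac{45296}{-41563} = 45296 \left(- \frac{1}{41563}\right) = - \frac{45296}{41563}$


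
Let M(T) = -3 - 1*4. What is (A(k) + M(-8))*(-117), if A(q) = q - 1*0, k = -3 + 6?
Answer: 468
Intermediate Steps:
k = 3
M(T) = -7 (M(T) = -3 - 4 = -7)
A(q) = q (A(q) = q + 0 = q)
(A(k) + M(-8))*(-117) = (3 - 7)*(-117) = -4*(-117) = 468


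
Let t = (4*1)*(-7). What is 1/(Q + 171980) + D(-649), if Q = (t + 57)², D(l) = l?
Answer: -112160828/172821 ≈ -649.00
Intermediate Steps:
t = -28 (t = 4*(-7) = -28)
Q = 841 (Q = (-28 + 57)² = 29² = 841)
1/(Q + 171980) + D(-649) = 1/(841 + 171980) - 649 = 1/172821 - 649 = -112160828/172821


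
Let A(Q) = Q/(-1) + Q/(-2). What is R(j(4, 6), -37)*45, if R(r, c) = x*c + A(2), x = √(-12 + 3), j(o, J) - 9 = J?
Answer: -135 - 4995*I ≈ -135.0 - 4995.0*I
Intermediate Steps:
j(o, J) = 9 + J
A(Q) = -3*Q/2 (A(Q) = Q*(-1) + Q*(-½) = -Q - Q/2 = -3*Q/2)
x = 3*I (x = √(-9) = 3*I ≈ 3.0*I)
R(r, c) = -3 + 3*I*c (R(r, c) = (3*I)*c - 3/2*2 = 3*I*c - 3 = -3 + 3*I*c)
R(j(4, 6), -37)*45 = (-3 + 3*I*(-37))*45 = (-3 - 111*I)*45 = -135 - 4995*I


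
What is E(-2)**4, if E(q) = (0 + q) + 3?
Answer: 1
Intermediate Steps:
E(q) = 3 + q (E(q) = q + 3 = 3 + q)
E(-2)**4 = (3 - 2)**4 = 1**4 = 1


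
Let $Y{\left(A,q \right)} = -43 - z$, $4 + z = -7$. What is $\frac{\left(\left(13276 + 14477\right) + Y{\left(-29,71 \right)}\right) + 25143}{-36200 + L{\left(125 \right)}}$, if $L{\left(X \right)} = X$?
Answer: $- \frac{52864}{36075} \approx -1.4654$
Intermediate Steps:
$z = -11$ ($z = -4 - 7 = -11$)
$Y{\left(A,q \right)} = -32$ ($Y{\left(A,q \right)} = -43 - -11 = -43 + 11 = -32$)
$\frac{\left(\left(13276 + 14477\right) + Y{\left(-29,71 \right)}\right) + 25143}{-36200 + L{\left(125 \right)}} = \frac{\left(\left(13276 + 14477\right) - 32\right) + 25143}{-36200 + 125} = \frac{\left(27753 - 32\right) + 25143}{-36075} = \left(27721 + 25143\right) \left(- \frac{1}{36075}\right) = 52864 \left(- \frac{1}{36075}\right) = - \frac{52864}{36075}$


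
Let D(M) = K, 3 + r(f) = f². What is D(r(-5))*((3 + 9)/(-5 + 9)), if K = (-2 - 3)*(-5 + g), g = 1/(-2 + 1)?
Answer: 90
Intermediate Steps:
r(f) = -3 + f²
g = -1 (g = 1/(-1) = -1)
K = 30 (K = (-2 - 3)*(-5 - 1) = -5*(-6) = 30)
D(M) = 30
D(r(-5))*((3 + 9)/(-5 + 9)) = 30*((3 + 9)/(-5 + 9)) = 30*(12/4) = 30*(12*(¼)) = 30*3 = 90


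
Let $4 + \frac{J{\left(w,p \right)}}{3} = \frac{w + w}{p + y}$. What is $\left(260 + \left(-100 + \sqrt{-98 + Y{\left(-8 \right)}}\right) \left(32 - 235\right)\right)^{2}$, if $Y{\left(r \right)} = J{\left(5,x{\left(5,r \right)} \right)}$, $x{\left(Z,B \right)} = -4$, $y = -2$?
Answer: $417974565 - 8347360 i \sqrt{115} \approx 4.1797 \cdot 10^{8} - 8.9516 \cdot 10^{7} i$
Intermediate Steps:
$J{\left(w,p \right)} = -12 + \frac{6 w}{-2 + p}$ ($J{\left(w,p \right)} = -12 + 3 \frac{w + w}{p - 2} = -12 + 3 \frac{2 w}{-2 + p} = -12 + \frac{6 w}{-2 + p}$)
$Y{\left(r \right)} = -17$ ($Y{\left(r \right)} = \frac{6 \left(4 + 5 - -8\right)}{-2 - 4} = \frac{6 \left(4 + 5 + 8\right)}{-6} = 6 \left(- \frac{1}{6}\right) 17 = -17$)
$\left(260 + \left(-100 + \sqrt{-98 + Y{\left(-8 \right)}}\right) \left(32 - 235\right)\right)^{2} = \left(260 + \left(-100 + \sqrt{-98 - 17}\right) \left(32 - 235\right)\right)^{2} = \left(260 + \left(-100 + \sqrt{-115}\right) \left(-203\right)\right)^{2} = \left(260 + \left(-100 + i \sqrt{115}\right) \left(-203\right)\right)^{2} = \left(260 + \left(20300 - 203 i \sqrt{115}\right)\right)^{2} = \left(20560 - 203 i \sqrt{115}\right)^{2}$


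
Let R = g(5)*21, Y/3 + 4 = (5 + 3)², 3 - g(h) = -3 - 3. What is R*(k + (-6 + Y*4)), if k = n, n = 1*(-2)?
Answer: 134568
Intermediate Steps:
g(h) = 9 (g(h) = 3 - (-3 - 3) = 3 - 1*(-6) = 3 + 6 = 9)
Y = 180 (Y = -12 + 3*(5 + 3)² = -12 + 3*8² = -12 + 3*64 = -12 + 192 = 180)
n = -2
R = 189 (R = 9*21 = 189)
k = -2
R*(k + (-6 + Y*4)) = 189*(-2 + (-6 + 180*4)) = 189*(-2 + (-6 + 720)) = 189*(-2 + 714) = 189*712 = 134568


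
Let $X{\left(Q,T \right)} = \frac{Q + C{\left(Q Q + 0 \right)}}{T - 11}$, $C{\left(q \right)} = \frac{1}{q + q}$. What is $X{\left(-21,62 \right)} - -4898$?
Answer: $\frac{220303315}{44982} \approx 4897.6$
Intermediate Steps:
$C{\left(q \right)} = \frac{1}{2 q}$
$X{\left(Q,T \right)} = \frac{Q + \frac{1}{2 Q^{2}}}{-11 + T}$ ($X{\left(Q,T \right)} = \frac{Q + \frac{1}{2 \left(Q Q + 0\right)}}{T - 11} = \frac{Q + \frac{1}{2 \left(Q^{2} + 0\right)}}{-11 + T} = \frac{Q + \frac{1}{2 Q^{2}}}{-11 + T}$)
$X{\left(-21,62 \right)} - -4898 = \frac{\frac{1}{2} + \left(-21\right)^{3}}{441 \left(-11 + 62\right)} - -4898 = \frac{\frac{1}{2} - 9261}{441 \cdot 51} + 4898 = \frac{1}{441} \cdot \frac{1}{51} \left(- \frac{18521}{2}\right) + 4898 = - \frac{18521}{44982} + 4898 = \frac{220303315}{44982}$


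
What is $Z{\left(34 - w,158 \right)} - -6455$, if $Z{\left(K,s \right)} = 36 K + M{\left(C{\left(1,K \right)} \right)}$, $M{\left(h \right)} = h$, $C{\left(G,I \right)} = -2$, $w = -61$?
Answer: $9873$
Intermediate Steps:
$Z{\left(K,s \right)} = -2 + 36 K$ ($Z{\left(K,s \right)} = 36 K - 2 = -2 + 36 K$)
$Z{\left(34 - w,158 \right)} - -6455 = \left(-2 + 36 \left(34 - -61\right)\right) - -6455 = \left(-2 + 36 \left(34 + 61\right)\right) + 6455 = \left(-2 + 36 \cdot 95\right) + 6455 = \left(-2 + 3420\right) + 6455 = 3418 + 6455 = 9873$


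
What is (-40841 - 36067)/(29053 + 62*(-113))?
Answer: -25636/7349 ≈ -3.4884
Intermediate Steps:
(-40841 - 36067)/(29053 + 62*(-113)) = -76908/(29053 - 7006) = -76908/22047 = -76908*1/22047 = -25636/7349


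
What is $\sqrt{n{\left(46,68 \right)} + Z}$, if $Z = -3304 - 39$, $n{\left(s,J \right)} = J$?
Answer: $5 i \sqrt{131} \approx 57.228 i$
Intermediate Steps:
$Z = -3343$
$\sqrt{n{\left(46,68 \right)} + Z} = \sqrt{68 - 3343} = \sqrt{-3275} = 5 i \sqrt{131}$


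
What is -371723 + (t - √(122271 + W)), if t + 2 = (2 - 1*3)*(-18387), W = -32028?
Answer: -353338 - 3*√10027 ≈ -3.5364e+5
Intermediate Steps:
t = 18385 (t = -2 + (2 - 1*3)*(-18387) = -2 + (2 - 3)*(-18387) = -2 - 1*(-18387) = -2 + 18387 = 18385)
-371723 + (t - √(122271 + W)) = -371723 + (18385 - √(122271 - 32028)) = -371723 + (18385 - √90243) = -371723 + (18385 - 3*√10027) = -353338 - 3*√10027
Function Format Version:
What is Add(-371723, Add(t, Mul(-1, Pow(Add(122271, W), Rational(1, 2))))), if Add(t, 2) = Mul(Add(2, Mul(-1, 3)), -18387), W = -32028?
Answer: Add(-353338, Mul(-3, Pow(10027, Rational(1, 2)))) ≈ -3.5364e+5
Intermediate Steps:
t = 18385 (t = Add(-2, Mul(Add(2, Mul(-1, 3)), -18387)) = Add(-2, Mul(Add(2, -3), -18387)) = Add(-2, Mul(-1, -18387)) = Add(-2, 18387) = 18385)
Add(-371723, Add(t, Mul(-1, Pow(Add(122271, W), Rational(1, 2))))) = Add(-371723, Add(18385, Mul(-1, Pow(Add(122271, -32028), Rational(1, 2))))) = Add(-371723, Add(18385, Mul(-1, Pow(90243, Rational(1, 2))))) = Add(-371723, Add(18385, Mul(-1, Mul(3, Pow(10027, Rational(1, 2)))))) = Add(-371723, Add(18385, Mul(-3, Pow(10027, Rational(1, 2))))) = Add(-353338, Mul(-3, Pow(10027, Rational(1, 2))))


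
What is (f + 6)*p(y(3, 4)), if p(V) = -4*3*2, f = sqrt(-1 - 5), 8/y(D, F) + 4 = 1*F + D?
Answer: -144 - 24*I*sqrt(6) ≈ -144.0 - 58.788*I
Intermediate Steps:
y(D, F) = 8/(-4 + D + F) (y(D, F) = 8/(-4 + (1*F + D)) = 8/(-4 + (F + D)) = 8/(-4 + (D + F)) = 8/(-4 + D + F))
f = I*sqrt(6) (f = sqrt(-6) = I*sqrt(6) ≈ 2.4495*I)
p(V) = -24 (p(V) = -12*2 = -24)
(f + 6)*p(y(3, 4)) = (I*sqrt(6) + 6)*(-24) = (6 + I*sqrt(6))*(-24) = -144 - 24*I*sqrt(6)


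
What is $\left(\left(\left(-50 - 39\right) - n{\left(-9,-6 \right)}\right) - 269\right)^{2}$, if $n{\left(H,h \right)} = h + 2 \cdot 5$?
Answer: $131044$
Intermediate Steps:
$n{\left(H,h \right)} = 10 + h$ ($n{\left(H,h \right)} = h + 10 = 10 + h$)
$\left(\left(\left(-50 - 39\right) - n{\left(-9,-6 \right)}\right) - 269\right)^{2} = \left(\left(\left(-50 - 39\right) - \left(10 - 6\right)\right) - 269\right)^{2} = \left(\left(-89 - 4\right) - 269\right)^{2} = \left(-93 - 269\right)^{2} = \left(-362\right)^{2} = 131044$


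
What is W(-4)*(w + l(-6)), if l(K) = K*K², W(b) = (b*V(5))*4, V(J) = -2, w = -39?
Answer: -8160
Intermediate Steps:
W(b) = -8*b (W(b) = (b*(-2))*4 = -2*b*4 = -8*b)
l(K) = K³
W(-4)*(w + l(-6)) = (-8*(-4))*(-39 + (-6)³) = 32*(-39 - 216) = 32*(-255) = -8160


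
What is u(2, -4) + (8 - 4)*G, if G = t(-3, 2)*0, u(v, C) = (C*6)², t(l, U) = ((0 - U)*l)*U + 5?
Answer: 576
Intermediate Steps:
t(l, U) = 5 - l*U² (t(l, U) = ((-U)*l)*U + 5 = (-U*l)*U + 5 = -l*U² + 5 = 5 - l*U²)
u(v, C) = 36*C² (u(v, C) = (6*C)² = 36*C²)
G = 0 (G = (5 - 1*(-3)*2²)*0 = (5 - 1*(-3)*4)*0 = (5 + 12)*0 = 17*0 = 0)
u(2, -4) + (8 - 4)*G = 36*(-4)² + (8 - 4)*0 = 36*16 + 4*0 = 576 + 0 = 576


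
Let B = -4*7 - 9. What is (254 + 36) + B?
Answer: 253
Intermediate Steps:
B = -37 (B = -28 - 9 = -37)
(254 + 36) + B = (254 + 36) - 37 = 290 - 37 = 253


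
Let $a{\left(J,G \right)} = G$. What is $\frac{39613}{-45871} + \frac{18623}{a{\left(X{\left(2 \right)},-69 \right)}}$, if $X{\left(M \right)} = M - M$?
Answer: $- \frac{122426990}{452157} \approx -270.76$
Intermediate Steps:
$X{\left(M \right)} = 0$
$\frac{39613}{-45871} + \frac{18623}{a{\left(X{\left(2 \right)},-69 \right)}} = \frac{39613}{-45871} + \frac{18623}{-69} = 39613 \left(- \frac{1}{45871}\right) + 18623 \left(- \frac{1}{69}\right) = - \frac{5659}{6553} - \frac{18623}{69} = - \frac{122426990}{452157}$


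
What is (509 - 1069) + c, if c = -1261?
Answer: -1821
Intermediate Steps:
(509 - 1069) + c = (509 - 1069) - 1261 = -560 - 1261 = -1821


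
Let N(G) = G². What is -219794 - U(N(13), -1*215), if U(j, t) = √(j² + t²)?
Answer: -219794 - √74786 ≈ -2.2007e+5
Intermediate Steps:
-219794 - U(N(13), -1*215) = -219794 - √((13²)² + (-1*215)²) = -219794 - √(169² + (-215)²) = -219794 - √(28561 + 46225) = -219794 - √74786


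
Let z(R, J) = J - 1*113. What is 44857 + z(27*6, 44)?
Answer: 44788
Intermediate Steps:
z(R, J) = -113 + J (z(R, J) = J - 113 = -113 + J)
44857 + z(27*6, 44) = 44857 + (-113 + 44) = 44857 - 69 = 44788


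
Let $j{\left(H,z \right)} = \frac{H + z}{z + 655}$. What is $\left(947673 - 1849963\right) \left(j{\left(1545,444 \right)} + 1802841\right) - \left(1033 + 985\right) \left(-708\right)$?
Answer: $- \frac{1787727485538264}{1099} \approx -1.6267 \cdot 10^{12}$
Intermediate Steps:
$j{\left(H,z \right)} = \frac{H + z}{655 + z}$
$\left(947673 - 1849963\right) \left(j{\left(1545,444 \right)} + 1802841\right) - \left(1033 + 985\right) \left(-708\right) = \left(947673 - 1849963\right) \left(\frac{1545 + 444}{655 + 444} + 1802841\right) - \left(1033 + 985\right) \left(-708\right) = - 902290 \left(\frac{1}{1099} \cdot 1989 + 1802841\right) - 2018 \left(-708\right) = - 902290 \left(\frac{1}{1099} \cdot 1989 + 1802841\right) - -1428744 = - 902290 \left(\frac{1989}{1099} + 1802841\right) + 1428744 = \left(-902290\right) \frac{1981324248}{1099} + 1428744 = - \frac{1787729055727920}{1099} + 1428744 = - \frac{1787727485538264}{1099}$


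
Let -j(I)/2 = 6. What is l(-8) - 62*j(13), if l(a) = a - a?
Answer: 744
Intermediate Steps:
l(a) = 0
j(I) = -12 (j(I) = -2*6 = -12)
l(-8) - 62*j(13) = 0 - 62*(-12) = 0 + 744 = 744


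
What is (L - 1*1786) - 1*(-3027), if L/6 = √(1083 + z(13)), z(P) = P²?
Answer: 1241 + 12*√313 ≈ 1453.3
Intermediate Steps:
L = 12*√313 (L = 6*√(1083 + 13²) = 6*√(1083 + 169) = 6*√1252 = 6*(2*√313) = 12*√313 ≈ 212.30)
(L - 1*1786) - 1*(-3027) = (12*√313 - 1*1786) - 1*(-3027) = (12*√313 - 1786) + 3027 = (-1786 + 12*√313) + 3027 = 1241 + 12*√313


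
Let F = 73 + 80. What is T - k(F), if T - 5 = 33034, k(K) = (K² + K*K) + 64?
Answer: -13843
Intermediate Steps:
F = 153
k(K) = 64 + 2*K² (k(K) = (K² + K²) + 64 = 2*K² + 64 = 64 + 2*K²)
T = 33039 (T = 5 + 33034 = 33039)
T - k(F) = 33039 - (64 + 2*153²) = 33039 - (64 + 2*23409) = 33039 - (64 + 46818) = 33039 - 1*46882 = 33039 - 46882 = -13843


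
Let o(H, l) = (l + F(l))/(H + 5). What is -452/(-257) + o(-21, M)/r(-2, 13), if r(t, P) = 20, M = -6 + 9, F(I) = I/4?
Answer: 114941/65792 ≈ 1.7470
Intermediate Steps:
F(I) = I/4 (F(I) = I*(¼) = I/4)
M = 3
o(H, l) = 5*l/(4*(5 + H)) (o(H, l) = (l + l/4)/(H + 5) = (5*l/4)/(5 + H) = 5*l/(4*(5 + H)))
-452/(-257) + o(-21, M)/r(-2, 13) = -452/(-257) + ((5/4)*3/(5 - 21))/20 = -452*(-1/257) + ((5/4)*3/(-16))*(1/20) = 452/257 + ((5/4)*3*(-1/16))*(1/20) = 452/257 - 15/64*1/20 = 452/257 - 3/256 = 114941/65792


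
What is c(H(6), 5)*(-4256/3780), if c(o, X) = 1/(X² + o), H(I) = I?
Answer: -152/4185 ≈ -0.036320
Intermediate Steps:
c(o, X) = 1/(o + X²)
c(H(6), 5)*(-4256/3780) = (-4256/3780)/(6 + 5²) = (-4256*1/3780)/(6 + 25) = -152/135/31 = (1/31)*(-152/135) = -152/4185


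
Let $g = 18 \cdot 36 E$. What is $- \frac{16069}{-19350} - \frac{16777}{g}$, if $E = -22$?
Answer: $\frac{30761923}{15325200} \approx 2.0073$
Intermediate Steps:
$g = -14256$ ($g = 18 \cdot 36 \left(-22\right) = 648 \left(-22\right) = -14256$)
$- \frac{16069}{-19350} - \frac{16777}{g} = - \frac{16069}{-19350} - \frac{16777}{-14256} = \left(-16069\right) \left(- \frac{1}{19350}\right) - - \frac{16777}{14256} = \frac{16069}{19350} + \frac{16777}{14256} = \frac{30761923}{15325200}$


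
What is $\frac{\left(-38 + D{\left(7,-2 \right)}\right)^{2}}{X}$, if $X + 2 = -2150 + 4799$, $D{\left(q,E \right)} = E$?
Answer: $\frac{1600}{2647} \approx 0.60446$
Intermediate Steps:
$X = 2647$ ($X = -2 + \left(-2150 + 4799\right) = -2 + 2649 = 2647$)
$\frac{\left(-38 + D{\left(7,-2 \right)}\right)^{2}}{X} = \frac{\left(-38 - 2\right)^{2}}{2647} = \left(-40\right)^{2} \cdot \frac{1}{2647} = 1600 \cdot \frac{1}{2647} = \frac{1600}{2647}$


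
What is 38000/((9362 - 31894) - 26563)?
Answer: -7600/9819 ≈ -0.77401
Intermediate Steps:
38000/((9362 - 31894) - 26563) = 38000/(-22532 - 26563) = 38000/(-49095) = 38000*(-1/49095) = -7600/9819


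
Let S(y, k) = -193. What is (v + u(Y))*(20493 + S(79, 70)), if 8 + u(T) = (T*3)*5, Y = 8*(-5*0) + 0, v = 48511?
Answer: 984610900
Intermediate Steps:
Y = 0 (Y = 8*0 + 0 = 0 + 0 = 0)
u(T) = -8 + 15*T (u(T) = -8 + (T*3)*5 = -8 + (3*T)*5 = -8 + 15*T)
(v + u(Y))*(20493 + S(79, 70)) = (48511 + (-8 + 15*0))*(20493 - 193) = (48511 + (-8 + 0))*20300 = (48511 - 8)*20300 = 48503*20300 = 984610900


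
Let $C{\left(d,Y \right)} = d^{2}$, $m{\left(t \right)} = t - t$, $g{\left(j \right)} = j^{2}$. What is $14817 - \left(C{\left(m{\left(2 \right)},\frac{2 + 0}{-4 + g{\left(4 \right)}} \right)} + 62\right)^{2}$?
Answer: $10973$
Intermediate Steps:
$m{\left(t \right)} = 0$
$14817 - \left(C{\left(m{\left(2 \right)},\frac{2 + 0}{-4 + g{\left(4 \right)}} \right)} + 62\right)^{2} = 14817 - \left(0^{2} + 62\right)^{2} = 14817 - \left(0 + 62\right)^{2} = 14817 - 62^{2} = 14817 - 3844 = 10973$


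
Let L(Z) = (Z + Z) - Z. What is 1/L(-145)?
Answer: -1/145 ≈ -0.0068966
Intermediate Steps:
L(Z) = Z (L(Z) = 2*Z - Z = Z)
1/L(-145) = 1/(-145) = -1/145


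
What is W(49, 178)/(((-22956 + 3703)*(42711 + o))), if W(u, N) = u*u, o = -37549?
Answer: -2401/99383986 ≈ -2.4159e-5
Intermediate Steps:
W(u, N) = u²
W(49, 178)/(((-22956 + 3703)*(42711 + o))) = 49²/(((-22956 + 3703)*(42711 - 37549))) = 2401/((-19253*5162)) = 2401/(-99383986) = 2401*(-1/99383986) = -2401/99383986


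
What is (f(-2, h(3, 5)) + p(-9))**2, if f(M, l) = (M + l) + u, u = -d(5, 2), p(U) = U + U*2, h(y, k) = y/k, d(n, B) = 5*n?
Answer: 71289/25 ≈ 2851.6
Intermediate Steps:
p(U) = 3*U (p(U) = U + 2*U = 3*U)
u = -25 (u = -5*5 = -1*25 = -25)
f(M, l) = -25 + M + l (f(M, l) = (M + l) - 25 = -25 + M + l)
(f(-2, h(3, 5)) + p(-9))**2 = ((-25 - 2 + 3/5) + 3*(-9))**2 = ((-25 - 2 + 3*(1/5)) - 27)**2 = ((-25 - 2 + 3/5) - 27)**2 = (-132/5 - 27)**2 = (-267/5)**2 = 71289/25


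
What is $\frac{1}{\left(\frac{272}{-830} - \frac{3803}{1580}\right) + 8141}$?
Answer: $\frac{26228}{213450423} \approx 0.00012288$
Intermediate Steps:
$\frac{1}{\left(\frac{272}{-830} - \frac{3803}{1580}\right) + 8141} = \frac{1}{\left(272 \left(- \frac{1}{830}\right) - \frac{3803}{1580}\right) + 8141} = \frac{1}{\left(- \frac{136}{415} - \frac{3803}{1580}\right) + 8141} = \frac{1}{- \frac{71725}{26228} + 8141} = \frac{1}{\frac{213450423}{26228}} = \frac{26228}{213450423}$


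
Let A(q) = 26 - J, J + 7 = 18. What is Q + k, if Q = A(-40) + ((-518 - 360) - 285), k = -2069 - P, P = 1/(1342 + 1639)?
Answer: -9589878/2981 ≈ -3217.0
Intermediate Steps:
P = 1/2981 ≈ 0.00033546
k = -6167690/2981 (k = -2069 - 1*1/2981 = -2069 - 1/2981 = -6167690/2981 ≈ -2069.0)
J = 11 (J = -7 + 18 = 11)
A(q) = 15 (A(q) = 26 - 1*11 = 26 - 11 = 15)
Q = -1148 (Q = 15 + ((-518 - 360) - 285) = 15 + (-878 - 285) = 15 - 1163 = -1148)
Q + k = -1148 - 6167690/2981 = -9589878/2981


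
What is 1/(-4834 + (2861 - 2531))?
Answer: -1/4504 ≈ -0.00022202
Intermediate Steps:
1/(-4834 + (2861 - 2531)) = 1/(-4834 + 330) = 1/(-4504) = -1/4504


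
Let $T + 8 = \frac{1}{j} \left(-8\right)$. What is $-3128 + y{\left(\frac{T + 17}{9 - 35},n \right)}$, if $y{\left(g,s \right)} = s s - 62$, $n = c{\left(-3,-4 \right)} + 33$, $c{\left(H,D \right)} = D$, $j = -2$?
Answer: $-2349$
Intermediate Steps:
$n = 29$ ($n = -4 + 33 = 29$)
$T = -4$ ($T = -8 + \frac{1}{-2} \left(-8\right) = -8 - -4 = -8 + 4 = -4$)
$y{\left(g,s \right)} = -62 + s^{2}$ ($y{\left(g,s \right)} = s^{2} - 62 = -62 + s^{2}$)
$-3128 + y{\left(\frac{T + 17}{9 - 35},n \right)} = -3128 - \left(62 - 29^{2}\right) = -3128 + \left(-62 + 841\right) = -3128 + 779 = -2349$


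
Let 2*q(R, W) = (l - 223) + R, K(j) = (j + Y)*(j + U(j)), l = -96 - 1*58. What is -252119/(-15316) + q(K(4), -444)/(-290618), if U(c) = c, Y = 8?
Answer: 1308436990/79484023 ≈ 16.462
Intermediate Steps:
l = -154 (l = -96 - 58 = -154)
K(j) = 2*j*(8 + j) (K(j) = (j + 8)*(j + j) = (8 + j)*(2*j) = 2*j*(8 + j))
q(R, W) = -377/2 + R/2 (q(R, W) = ((-154 - 223) + R)/2 = (-377 + R)/2 = -377/2 + R/2)
-252119/(-15316) + q(K(4), -444)/(-290618) = -252119/(-15316) + (-377/2 + (2*4*(8 + 4))/2)/(-290618) = -252119*(-1/15316) + (-377/2 + (2*4*12)/2)*(-1/290618) = 36017/2188 + (-377/2 + (½)*96)*(-1/290618) = 36017/2188 + (-377/2 + 48)*(-1/290618) = 36017/2188 - 281/2*(-1/290618) = 36017/2188 + 281/581236 = 1308436990/79484023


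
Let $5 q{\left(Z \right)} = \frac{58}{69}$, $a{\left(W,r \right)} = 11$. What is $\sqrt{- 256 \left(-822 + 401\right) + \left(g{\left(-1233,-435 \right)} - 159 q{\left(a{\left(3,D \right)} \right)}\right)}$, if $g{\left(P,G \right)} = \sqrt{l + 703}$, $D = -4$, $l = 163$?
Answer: $\frac{\sqrt{1424984090 + 13225 \sqrt{866}}}{115} \approx 328.3$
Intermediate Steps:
$q{\left(Z \right)} = \frac{58}{345}$ ($q{\left(Z \right)} = \frac{58 \cdot \frac{1}{69}}{5} = \frac{1}{5} \cdot \frac{58}{69} = \frac{58}{345}$)
$g{\left(P,G \right)} = \sqrt{866}$ ($g{\left(P,G \right)} = \sqrt{163 + 703} = \sqrt{866}$)
$\sqrt{- 256 \left(-822 + 401\right) + \left(g{\left(-1233,-435 \right)} - 159 q{\left(a{\left(3,D \right)} \right)}\right)} = \sqrt{- 256 \left(-822 + 401\right) + \left(\sqrt{866} - \frac{3074}{115}\right)} = \sqrt{\left(-256\right) \left(-421\right) - \left(\frac{3074}{115} - \sqrt{866}\right)} = \sqrt{107776 - \left(\frac{3074}{115} - \sqrt{866}\right)} = \sqrt{\frac{12391166}{115} + \sqrt{866}}$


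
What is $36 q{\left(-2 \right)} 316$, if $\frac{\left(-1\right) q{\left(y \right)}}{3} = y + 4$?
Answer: $-68256$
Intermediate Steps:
$q{\left(y \right)} = -12 - 3 y$ ($q{\left(y \right)} = - 3 \left(y + 4\right) = - 3 \left(4 + y\right) = -12 - 3 y$)
$36 q{\left(-2 \right)} 316 = 36 \left(-12 - -6\right) 316 = 36 \left(-12 + 6\right) 316 = 36 \left(-6\right) 316 = \left(-216\right) 316 = -68256$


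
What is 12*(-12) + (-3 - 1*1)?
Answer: -148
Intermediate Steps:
12*(-12) + (-3 - 1*1) = -144 + (-3 - 1) = -144 - 4 = -148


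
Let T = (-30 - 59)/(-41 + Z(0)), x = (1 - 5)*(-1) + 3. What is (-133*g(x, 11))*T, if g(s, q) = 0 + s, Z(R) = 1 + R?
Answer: -82859/40 ≈ -2071.5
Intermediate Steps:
x = 7 (x = -4*(-1) + 3 = 4 + 3 = 7)
g(s, q) = s
T = 89/40 (T = (-30 - 59)/(-41 + (1 + 0)) = -89/(-41 + 1) = -89/(-40) = -89*(-1/40) = 89/40 ≈ 2.2250)
(-133*g(x, 11))*T = -133*7*(89/40) = -931*89/40 = -82859/40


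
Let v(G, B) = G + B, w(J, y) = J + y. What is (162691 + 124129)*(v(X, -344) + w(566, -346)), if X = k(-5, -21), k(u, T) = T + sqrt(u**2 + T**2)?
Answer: -41588900 + 286820*sqrt(466) ≈ -3.5397e+7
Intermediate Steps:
k(u, T) = T + sqrt(T**2 + u**2)
X = -21 + sqrt(466) (X = -21 + sqrt((-21)**2 + (-5)**2) = -21 + sqrt(441 + 25) = -21 + sqrt(466) ≈ 0.58703)
v(G, B) = B + G
(162691 + 124129)*(v(X, -344) + w(566, -346)) = (162691 + 124129)*((-344 + (-21 + sqrt(466))) + (566 - 346)) = 286820*((-365 + sqrt(466)) + 220) = 286820*(-145 + sqrt(466)) = -41588900 + 286820*sqrt(466)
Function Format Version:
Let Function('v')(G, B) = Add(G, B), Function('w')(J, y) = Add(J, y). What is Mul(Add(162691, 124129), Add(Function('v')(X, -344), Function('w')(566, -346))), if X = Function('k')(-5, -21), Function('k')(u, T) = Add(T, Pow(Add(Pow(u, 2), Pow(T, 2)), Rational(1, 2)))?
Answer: Add(-41588900, Mul(286820, Pow(466, Rational(1, 2)))) ≈ -3.5397e+7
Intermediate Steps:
Function('k')(u, T) = Add(T, Pow(Add(Pow(T, 2), Pow(u, 2)), Rational(1, 2)))
X = Add(-21, Pow(466, Rational(1, 2))) (X = Add(-21, Pow(Add(Pow(-21, 2), Pow(-5, 2)), Rational(1, 2))) = Add(-21, Pow(Add(441, 25), Rational(1, 2))) = Add(-21, Pow(466, Rational(1, 2))) ≈ 0.58703)
Function('v')(G, B) = Add(B, G)
Mul(Add(162691, 124129), Add(Function('v')(X, -344), Function('w')(566, -346))) = Mul(Add(162691, 124129), Add(Add(-344, Add(-21, Pow(466, Rational(1, 2)))), Add(566, -346))) = Mul(286820, Add(Add(-365, Pow(466, Rational(1, 2))), 220)) = Mul(286820, Add(-145, Pow(466, Rational(1, 2)))) = Add(-41588900, Mul(286820, Pow(466, Rational(1, 2))))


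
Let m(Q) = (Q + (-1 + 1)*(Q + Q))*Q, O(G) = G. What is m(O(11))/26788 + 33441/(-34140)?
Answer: -37153607/38105930 ≈ -0.97501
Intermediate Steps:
m(Q) = Q**2 (m(Q) = (Q + 0*(2*Q))*Q = (Q + 0)*Q = Q*Q = Q**2)
m(O(11))/26788 + 33441/(-34140) = 11**2/26788 + 33441/(-34140) = 121*(1/26788) + 33441*(-1/34140) = 121/26788 - 11147/11380 = -37153607/38105930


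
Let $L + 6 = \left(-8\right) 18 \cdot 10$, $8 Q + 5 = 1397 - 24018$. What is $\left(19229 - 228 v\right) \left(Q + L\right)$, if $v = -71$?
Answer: $- \frac{605524449}{4} \approx -1.5138 \cdot 10^{8}$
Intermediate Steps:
$Q = - \frac{11313}{4}$ ($Q = - \frac{5}{8} + \frac{1397 - 24018}{8} = - \frac{5}{8} + \frac{1}{8} \left(-22621\right) = - \frac{5}{8} - \frac{22621}{8} = - \frac{11313}{4} \approx -2828.3$)
$L = -1446$ ($L = -6 + \left(-8\right) 18 \cdot 10 = -6 - 1440 = -1446$)
$\left(19229 - 228 v\right) \left(Q + L\right) = \left(19229 - -16188\right) \left(- \frac{11313}{4} - 1446\right) = \left(19229 + 16188\right) \left(- \frac{17097}{4}\right) = 35417 \left(- \frac{17097}{4}\right) = - \frac{605524449}{4}$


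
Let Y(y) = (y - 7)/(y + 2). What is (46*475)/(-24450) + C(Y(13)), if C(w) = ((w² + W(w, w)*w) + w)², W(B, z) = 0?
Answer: -177281/305625 ≈ -0.58006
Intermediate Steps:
Y(y) = (-7 + y)/(2 + y)
C(w) = (w + w²)² (C(w) = ((w² + 0*w) + w)² = ((w² + 0) + w)² = (w² + w)² = (w + w²)²)
(46*475)/(-24450) + C(Y(13)) = (46*475)/(-24450) + ((-7 + 13)/(2 + 13))²*(1 + (-7 + 13)/(2 + 13))² = 21850*(-1/24450) + (6/15)²*(1 + 6/15)² = -437/489 + ((1/15)*6)²*(1 + (1/15)*6)² = -437/489 + (⅖)²*(1 + ⅖)² = -437/489 + 4*(7/5)²/25 = -437/489 + (4/25)*(49/25) = -437/489 + 196/625 = -177281/305625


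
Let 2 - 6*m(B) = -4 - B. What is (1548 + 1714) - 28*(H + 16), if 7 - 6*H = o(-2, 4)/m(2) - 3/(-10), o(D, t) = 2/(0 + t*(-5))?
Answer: 166943/60 ≈ 2782.4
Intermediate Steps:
m(B) = 1 + B/6 (m(B) = 1/3 - (-4 - B)/6 = 1/3 + (2/3 + B/6) = 1 + B/6)
o(D, t) = -2/(5*t) (o(D, t) = 2/(0 - 5*t) = 2/((-5*t)) = 2*(-1/(5*t)) = -2/(5*t))
H = 271/240 (H = 7/6 - ((-2/5/4)/(1 + (1/6)*2) - 3/(-10))/6 = 7/6 - ((-2/5*1/4)/(1 + 1/3) - 3*(-1/10))/6 = 7/6 - (-1/(10*4/3) + 3/10)/6 = 7/6 - (-1/10*3/4 + 3/10)/6 = 7/6 - (-3/40 + 3/10)/6 = 7/6 - 1/6*9/40 = 7/6 - 3/80 = 271/240 ≈ 1.1292)
(1548 + 1714) - 28*(H + 16) = (1548 + 1714) - 28*(271/240 + 16) = 3262 - 28*4111/240 = 3262 - 28777/60 = 166943/60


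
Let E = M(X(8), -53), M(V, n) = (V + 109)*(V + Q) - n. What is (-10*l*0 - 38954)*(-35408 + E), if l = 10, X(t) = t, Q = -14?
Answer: 1404564378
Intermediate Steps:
M(V, n) = -n + (-14 + V)*(109 + V) (M(V, n) = (V + 109)*(V - 14) - n = (109 + V)*(-14 + V) - n = (-14 + V)*(109 + V) - n = -n + (-14 + V)*(109 + V))
E = -649 (E = -1526 + 8² - 1*(-53) + 95*8 = -1526 + 64 + 53 + 760 = -649)
(-10*l*0 - 38954)*(-35408 + E) = (-10*10*0 - 38954)*(-35408 - 649) = (-100*0 - 38954)*(-36057) = (0 - 38954)*(-36057) = -38954*(-36057) = 1404564378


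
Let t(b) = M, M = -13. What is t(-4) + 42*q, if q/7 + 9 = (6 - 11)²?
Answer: 4691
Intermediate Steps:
t(b) = -13
q = 112 (q = -63 + 7*(6 - 11)² = -63 + 7*(-5)² = -63 + 7*25 = -63 + 175 = 112)
t(-4) + 42*q = -13 + 42*112 = -13 + 4704 = 4691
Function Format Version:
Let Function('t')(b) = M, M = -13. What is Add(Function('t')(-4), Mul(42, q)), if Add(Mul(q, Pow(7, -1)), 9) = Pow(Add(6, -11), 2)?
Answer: 4691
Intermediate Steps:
Function('t')(b) = -13
q = 112 (q = Add(-63, Mul(7, Pow(Add(6, -11), 2))) = Add(-63, Mul(7, Pow(-5, 2))) = Add(-63, Mul(7, 25)) = Add(-63, 175) = 112)
Add(Function('t')(-4), Mul(42, q)) = Add(-13, Mul(42, 112)) = Add(-13, 4704) = 4691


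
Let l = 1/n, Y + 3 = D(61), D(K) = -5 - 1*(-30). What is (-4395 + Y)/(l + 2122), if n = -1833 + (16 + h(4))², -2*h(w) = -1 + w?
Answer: -28385143/13773898 ≈ -2.0608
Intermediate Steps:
h(w) = ½ - w/2 (h(w) = -(-1 + w)/2 = ½ - w/2)
D(K) = 25 (D(K) = -5 + 30 = 25)
Y = 22 (Y = -3 + 25 = 22)
n = -6491/4 (n = -1833 + (16 + (½ - ½*4))² = -1833 + (16 + (½ - 2))² = -1833 + (16 - 3/2)² = -1833 + (29/2)² = -1833 + 841/4 = -6491/4 ≈ -1622.8)
l = -4/6491 (l = 1/(-6491/4) = -4/6491 ≈ -0.00061624)
(-4395 + Y)/(l + 2122) = (-4395 + 22)/(-4/6491 + 2122) = -4373/13773898/6491 = -4373*6491/13773898 = -28385143/13773898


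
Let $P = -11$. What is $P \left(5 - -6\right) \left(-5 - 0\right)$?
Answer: $605$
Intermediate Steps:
$P \left(5 - -6\right) \left(-5 - 0\right) = - 11 \left(5 - -6\right) \left(-5 - 0\right) = - 11 \left(5 + 6\right) \left(-5 + 0\right) = \left(-11\right) 11 \left(-5\right) = \left(-121\right) \left(-5\right) = 605$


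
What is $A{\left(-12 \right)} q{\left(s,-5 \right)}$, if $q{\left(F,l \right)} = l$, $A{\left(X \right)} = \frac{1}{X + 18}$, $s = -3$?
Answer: $- \frac{5}{6} \approx -0.83333$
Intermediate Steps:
$A{\left(X \right)} = \frac{1}{18 + X}$
$A{\left(-12 \right)} q{\left(s,-5 \right)} = \frac{1}{18 - 12} \left(-5\right) = \frac{1}{6} \left(-5\right) = - \frac{5}{6}$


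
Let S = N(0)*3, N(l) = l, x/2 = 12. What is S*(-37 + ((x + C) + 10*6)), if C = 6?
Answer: 0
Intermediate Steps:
x = 24 (x = 2*12 = 24)
S = 0 (S = 0*3 = 0)
S*(-37 + ((x + C) + 10*6)) = 0*(-37 + ((24 + 6) + 10*6)) = 0*(-37 + (30 + 60)) = 0*(-37 + 90) = 0*53 = 0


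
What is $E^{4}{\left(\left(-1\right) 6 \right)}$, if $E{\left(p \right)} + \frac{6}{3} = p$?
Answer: $4096$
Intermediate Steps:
$E{\left(p \right)} = -2 + p$
$E^{4}{\left(\left(-1\right) 6 \right)} = \left(-2 - 6\right)^{4} = \left(-8\right)^{4} = 4096$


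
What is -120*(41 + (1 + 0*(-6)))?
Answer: -5040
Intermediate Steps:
-120*(41 + (1 + 0*(-6))) = -120*(41 + (1 + 0)) = -120*(41 + 1) = -120*42 = -5040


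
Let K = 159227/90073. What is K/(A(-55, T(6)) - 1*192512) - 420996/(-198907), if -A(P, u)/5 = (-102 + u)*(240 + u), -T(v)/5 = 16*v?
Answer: 33783683418664807/15961713216782432 ≈ 2.1165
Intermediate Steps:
K = 159227/90073 (K = 159227*(1/90073) = 159227/90073 ≈ 1.7678)
T(v) = -80*v
A(P, u) = -5*(-102 + u)*(240 + u)
K/(A(-55, T(6)) - 1*192512) - 420996/(-198907) = 159227/(90073*((122400 - (-55200)*6 - 5*(-80*6)²) - 1*192512)) - 420996/(-198907) = 159227/(90073*((122400 - 690*(-480) - 5*(-480)²) - 192512)) - 420996*(-1/198907) = 159227/(90073*((122400 + 331200 - 5*230400) - 192512)) + 420996/198907 = 159227/(90073*((122400 + 331200 - 1152000) - 192512)) + 420996/198907 = 159227/(90073*(-698400 - 192512)) + 420996/198907 = (159227/90073)/(-890912) + 420996/198907 = (159227/90073)*(-1/890912) + 420996/198907 = -159227/80247116576 + 420996/198907 = 33783683418664807/15961713216782432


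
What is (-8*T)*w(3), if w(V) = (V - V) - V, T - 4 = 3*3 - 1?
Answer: 288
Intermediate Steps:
T = 12 (T = 4 + (3*3 - 1) = 4 + (9 - 1) = 4 + 8 = 12)
w(V) = -V (w(V) = 0 - V = -V)
(-8*T)*w(3) = (-8*12)*(-1*3) = -96*(-3) = 288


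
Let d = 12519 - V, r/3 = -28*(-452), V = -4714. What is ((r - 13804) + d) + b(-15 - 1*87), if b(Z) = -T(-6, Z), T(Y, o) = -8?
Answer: 41405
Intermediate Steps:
b(Z) = 8 (b(Z) = -1*(-8) = 8)
r = 37968 (r = 3*(-28*(-452)) = 3*12656 = 37968)
d = 17233 (d = 12519 - 1*(-4714) = 12519 + 4714 = 17233)
((r - 13804) + d) + b(-15 - 1*87) = ((37968 - 13804) + 17233) + 8 = (24164 + 17233) + 8 = 41397 + 8 = 41405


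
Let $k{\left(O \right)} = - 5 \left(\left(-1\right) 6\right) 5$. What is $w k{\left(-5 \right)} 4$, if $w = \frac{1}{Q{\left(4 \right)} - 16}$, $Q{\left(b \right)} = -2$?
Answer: $- \frac{100}{3} \approx -33.333$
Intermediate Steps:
$k{\left(O \right)} = 150$ ($k{\left(O \right)} = \left(-5\right) \left(-6\right) 5 = 30 \cdot 5 = 150$)
$w = - \frac{1}{18}$ ($w = \frac{1}{-2 - 16} = \frac{1}{-18} = - \frac{1}{18} \approx -0.055556$)
$w k{\left(-5 \right)} 4 = \left(- \frac{1}{18}\right) 150 \cdot 4 = \left(- \frac{25}{3}\right) 4 = - \frac{100}{3}$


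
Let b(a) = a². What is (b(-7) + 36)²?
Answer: 7225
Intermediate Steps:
(b(-7) + 36)² = ((-7)² + 36)² = (49 + 36)² = 85² = 7225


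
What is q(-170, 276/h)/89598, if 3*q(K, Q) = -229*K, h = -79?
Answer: 19465/134397 ≈ 0.14483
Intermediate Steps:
q(K, Q) = -229*K/3 (q(K, Q) = (-229*K)/3 = -229*K/3)
q(-170, 276/h)/89598 = -229/3*(-170)/89598 = (38930/3)*(1/89598) = 19465/134397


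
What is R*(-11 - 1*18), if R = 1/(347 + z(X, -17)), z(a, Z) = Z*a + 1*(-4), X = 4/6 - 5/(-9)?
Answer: -9/100 ≈ -0.090000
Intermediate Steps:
X = 11/9 (X = 4*(⅙) - 5*(-⅑) = ⅔ + 5/9 = 11/9 ≈ 1.2222)
z(a, Z) = -4 + Z*a (z(a, Z) = Z*a - 4 = -4 + Z*a)
R = 9/2900 (R = 1/(347 + (-4 - 17*11/9)) = 1/(347 + (-4 - 187/9)) = 1/(347 - 223/9) = 1/(2900/9) = 9/2900 ≈ 0.0031034)
R*(-11 - 1*18) = 9*(-11 - 1*18)/2900 = 9*(-11 - 18)/2900 = (9/2900)*(-29) = -9/100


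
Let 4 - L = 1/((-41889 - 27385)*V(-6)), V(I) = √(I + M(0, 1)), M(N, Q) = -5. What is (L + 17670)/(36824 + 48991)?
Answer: 17674/85815 - I*√11/65392231410 ≈ 0.20595 - 5.0719e-11*I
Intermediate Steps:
V(I) = √(-5 + I) (V(I) = √(I - 5) = √(-5 + I))
L = 4 - I*√11/762014 (L = 4 - 1/((-41889 - 27385)*(√(-5 - 6))) = 4 - 1/((-69274)*(√(-11))) = 4 - (-1)/(69274*(I*√11)) = 4 - (-1)*(-I*√11/11)/69274 = 4 - I*√11/762014 ≈ 4.0 - 4.3524e-6*I)
(L + 17670)/(36824 + 48991) = ((4 - I*√11/762014) + 17670)/(36824 + 48991) = (17674 - I*√11/762014)/85815 = (17674 - I*√11/762014)*(1/85815) = 17674/85815 - I*√11/65392231410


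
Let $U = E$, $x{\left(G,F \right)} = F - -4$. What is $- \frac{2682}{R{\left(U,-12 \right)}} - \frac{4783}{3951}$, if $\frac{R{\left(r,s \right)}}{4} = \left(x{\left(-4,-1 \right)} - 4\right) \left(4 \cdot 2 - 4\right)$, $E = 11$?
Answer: $\frac{5260027}{31608} \approx 166.41$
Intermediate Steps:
$x{\left(G,F \right)} = 4 + F$ ($x{\left(G,F \right)} = F + 4 = 4 + F$)
$U = 11$
$R{\left(r,s \right)} = -16$ ($R{\left(r,s \right)} = 4 \left(\left(4 - 1\right) - 4\right) \left(4 \cdot 2 - 4\right) = 4 \left(3 - 4\right) \left(8 - 4\right) = 4 \left(\left(-1\right) 4\right) = 4 \left(-4\right) = -16$)
$- \frac{2682}{R{\left(U,-12 \right)}} - \frac{4783}{3951} = - \frac{2682}{-16} - \frac{4783}{3951} = \left(-2682\right) \left(- \frac{1}{16}\right) - \frac{4783}{3951} = \frac{1341}{8} - \frac{4783}{3951} = \frac{5260027}{31608}$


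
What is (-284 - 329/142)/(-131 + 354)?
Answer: -40657/31666 ≈ -1.2839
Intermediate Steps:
(-284 - 329/142)/(-131 + 354) = (-284 - 329*1/142)/223 = (-284 - 329/142)*(1/223) = -40657/142*1/223 = -40657/31666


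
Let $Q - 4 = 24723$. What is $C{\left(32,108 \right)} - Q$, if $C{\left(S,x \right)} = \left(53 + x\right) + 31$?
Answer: $-24535$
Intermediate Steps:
$C{\left(S,x \right)} = 84 + x$
$Q = 24727$ ($Q = 4 + 24723 = 24727$)
$C{\left(32,108 \right)} - Q = \left(84 + 108\right) - 24727 = 192 - 24727 = -24535$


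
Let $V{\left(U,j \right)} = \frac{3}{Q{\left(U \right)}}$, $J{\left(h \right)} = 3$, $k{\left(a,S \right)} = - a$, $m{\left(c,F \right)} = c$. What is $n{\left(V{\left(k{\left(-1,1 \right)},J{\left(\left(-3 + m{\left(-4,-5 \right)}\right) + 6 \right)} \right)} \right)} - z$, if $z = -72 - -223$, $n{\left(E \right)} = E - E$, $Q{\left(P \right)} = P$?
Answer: $-151$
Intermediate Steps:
$V{\left(U,j \right)} = \frac{3}{U}$
$n{\left(E \right)} = 0$
$z = 151$ ($z = -72 + 223 = 151$)
$n{\left(V{\left(k{\left(-1,1 \right)},J{\left(\left(-3 + m{\left(-4,-5 \right)}\right) + 6 \right)} \right)} \right)} - z = 0 - 151 = -151$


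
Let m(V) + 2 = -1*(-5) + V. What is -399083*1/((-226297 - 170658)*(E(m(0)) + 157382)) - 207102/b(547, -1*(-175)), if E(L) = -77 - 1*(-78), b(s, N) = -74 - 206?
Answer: 184835485584461/249895875060 ≈ 739.65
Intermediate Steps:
m(V) = 3 + V (m(V) = -2 + (-1*(-5) + V) = -2 + (5 + V) = 3 + V)
b(s, N) = -280
E(L) = 1 (E(L) = -77 + 78 = 1)
-399083*1/((-226297 - 170658)*(E(m(0)) + 157382)) - 207102/b(547, -1*(-175)) = -399083*1/((1 + 157382)*(-226297 - 170658)) - 207102/(-280) = -399083/(157383*(-396955)) - 207102*(-1/280) = -399083/(-62473968765) + 14793/20 = -399083*(-1/62473968765) + 14793/20 = 399083/62473968765 + 14793/20 = 184835485584461/249895875060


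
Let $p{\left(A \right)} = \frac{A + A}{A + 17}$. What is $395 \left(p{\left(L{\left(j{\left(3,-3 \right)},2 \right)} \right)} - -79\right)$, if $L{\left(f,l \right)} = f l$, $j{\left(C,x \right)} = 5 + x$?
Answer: $\frac{658465}{21} \approx 31355.0$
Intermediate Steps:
$p{\left(A \right)} = \frac{2 A}{17 + A}$
$395 \left(p{\left(L{\left(j{\left(3,-3 \right)},2 \right)} \right)} - -79\right) = 395 \left(\frac{2 \left(5 - 3\right) 2}{17 + \left(5 - 3\right) 2} - -79\right) = 395 \left(\frac{2 \cdot 2 \cdot 2}{17 + 2 \cdot 2} + \left(-108 + 187\right)\right) = 395 \left(2 \cdot 4 \frac{1}{17 + 4} + 79\right) = 395 \left(2 \cdot 4 \cdot \frac{1}{21} + 79\right) = 395 \left(\frac{8}{21} + 79\right) = 395 \cdot \frac{1667}{21} = \frac{658465}{21}$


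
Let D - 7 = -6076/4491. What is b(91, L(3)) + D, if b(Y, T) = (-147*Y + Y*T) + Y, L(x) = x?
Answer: -58416022/4491 ≈ -13007.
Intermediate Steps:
b(Y, T) = -146*Y + T*Y (b(Y, T) = (-147*Y + T*Y) + Y = -146*Y + T*Y)
D = 25361/4491 (D = 7 - 6076/4491 = 25361/4491 ≈ 5.6471)
b(91, L(3)) + D = 91*(-146 + 3) + 25361/4491 = 91*(-143) + 25361/4491 = -13013 + 25361/4491 = -58416022/4491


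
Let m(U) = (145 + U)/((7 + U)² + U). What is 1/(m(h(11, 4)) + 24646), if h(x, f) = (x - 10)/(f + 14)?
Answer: 16147/398005960 ≈ 4.0570e-5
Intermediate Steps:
h(x, f) = (-10 + x)/(14 + f)
m(U) = (145 + U)/(U + (7 + U)²)
1/(m(h(11, 4)) + 24646) = 1/((145 + (-10 + 11)/(14 + 4))/((-10 + 11)/(14 + 4) + (7 + (-10 + 11)/(14 + 4))²) + 24646) = 1/((145 + 1/18)/(1/18 + (7 + 1/18)²) + 24646) = 1/((2611/18)/(1/18 + (127/18)²) + 24646) = 1/((2611/18)/(1/18 + 16129/324) + 24646) = 1/((2611/18)/(16147/324) + 24646) = 1/((324/16147)*(2611/18) + 24646) = 1/(46998/16147 + 24646) = 1/(398005960/16147) = 16147/398005960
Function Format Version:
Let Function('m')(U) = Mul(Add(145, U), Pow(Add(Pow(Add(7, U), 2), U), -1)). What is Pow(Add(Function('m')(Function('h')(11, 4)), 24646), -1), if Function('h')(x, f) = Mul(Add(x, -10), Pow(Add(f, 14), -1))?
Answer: Rational(16147, 398005960) ≈ 4.0570e-5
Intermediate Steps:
Function('h')(x, f) = Mul(Pow(Add(14, f), -1), Add(-10, x)) (Function('h')(x, f) = Mul(Add(-10, x), Pow(Add(14, f), -1)) = Mul(Pow(Add(14, f), -1), Add(-10, x)))
Function('m')(U) = Mul(Pow(Add(U, Pow(Add(7, U), 2)), -1), Add(145, U)) (Function('m')(U) = Mul(Add(145, U), Pow(Add(U, Pow(Add(7, U), 2)), -1)) = Mul(Pow(Add(U, Pow(Add(7, U), 2)), -1), Add(145, U)))
Pow(Add(Function('m')(Function('h')(11, 4)), 24646), -1) = Pow(Add(Mul(Pow(Add(Mul(Pow(Add(14, 4), -1), Add(-10, 11)), Pow(Add(7, Mul(Pow(Add(14, 4), -1), Add(-10, 11))), 2)), -1), Add(145, Mul(Pow(Add(14, 4), -1), Add(-10, 11)))), 24646), -1) = Pow(Add(Mul(Pow(Add(Mul(Pow(18, -1), 1), Pow(Add(7, Mul(Pow(18, -1), 1)), 2)), -1), Add(145, Mul(Pow(18, -1), 1))), 24646), -1) = Pow(Add(Mul(Pow(Add(Mul(Rational(1, 18), 1), Pow(Add(7, Mul(Rational(1, 18), 1)), 2)), -1), Add(145, Mul(Rational(1, 18), 1))), 24646), -1) = Pow(Add(Mul(Pow(Add(Rational(1, 18), Pow(Add(7, Rational(1, 18)), 2)), -1), Add(145, Rational(1, 18))), 24646), -1) = Pow(Add(Mul(Pow(Add(Rational(1, 18), Pow(Rational(127, 18), 2)), -1), Rational(2611, 18)), 24646), -1) = Pow(Add(Mul(Pow(Add(Rational(1, 18), Rational(16129, 324)), -1), Rational(2611, 18)), 24646), -1) = Pow(Add(Mul(Pow(Rational(16147, 324), -1), Rational(2611, 18)), 24646), -1) = Pow(Add(Mul(Rational(324, 16147), Rational(2611, 18)), 24646), -1) = Pow(Add(Rational(46998, 16147), 24646), -1) = Pow(Rational(398005960, 16147), -1) = Rational(16147, 398005960)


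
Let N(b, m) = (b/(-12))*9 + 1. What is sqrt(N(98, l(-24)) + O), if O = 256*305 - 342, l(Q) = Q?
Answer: 3*sqrt(34518)/2 ≈ 278.69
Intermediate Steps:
N(b, m) = 1 - 3*b/4 (N(b, m) = (b*(-1/12))*9 + 1 = -b/12*9 + 1 = -3*b/4 + 1 = 1 - 3*b/4)
O = 77738 (O = 78080 - 342 = 77738)
sqrt(N(98, l(-24)) + O) = sqrt((1 - 3/4*98) + 77738) = sqrt((1 - 147/2) + 77738) = sqrt(-145/2 + 77738) = sqrt(155331/2) = 3*sqrt(34518)/2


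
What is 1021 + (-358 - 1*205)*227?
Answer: -126780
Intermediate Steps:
1021 + (-358 - 1*205)*227 = 1021 + (-358 - 205)*227 = 1021 - 563*227 = 1021 - 127801 = -126780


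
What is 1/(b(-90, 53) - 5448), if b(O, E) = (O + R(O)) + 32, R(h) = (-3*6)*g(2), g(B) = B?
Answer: -1/5542 ≈ -0.00018044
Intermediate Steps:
R(h) = -36 (R(h) = -3*6*2 = -18*2 = -36)
b(O, E) = -4 + O (b(O, E) = (O - 36) + 32 = (-36 + O) + 32 = -4 + O)
1/(b(-90, 53) - 5448) = 1/((-4 - 90) - 5448) = 1/(-94 - 5448) = 1/(-5542) = -1/5542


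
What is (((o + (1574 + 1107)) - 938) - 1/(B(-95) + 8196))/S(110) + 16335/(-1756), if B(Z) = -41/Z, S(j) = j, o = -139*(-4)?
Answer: 872175766707/75203079380 ≈ 11.598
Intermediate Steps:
o = 556
(((o + (1574 + 1107)) - 938) - 1/(B(-95) + 8196))/S(110) + 16335/(-1756) = (((556 + (1574 + 1107)) - 938) - 1/(-41/(-95) + 8196))/110 + 16335/(-1756) = (((556 + 2681) - 938) - 1/(-41*(-1/95) + 8196))*(1/110) + 16335*(-1/1756) = ((3237 - 938) - 1/(41/95 + 8196))*(1/110) - 16335/1756 = (2299 - 1/778661/95)*(1/110) - 16335/1756 = (2299 - 1*95/778661)*(1/110) - 16335/1756 = (2299 - 95/778661)*(1/110) - 16335/1756 = (1790141544/778661)*(1/110) - 16335/1756 = 895070772/42826355 - 16335/1756 = 872175766707/75203079380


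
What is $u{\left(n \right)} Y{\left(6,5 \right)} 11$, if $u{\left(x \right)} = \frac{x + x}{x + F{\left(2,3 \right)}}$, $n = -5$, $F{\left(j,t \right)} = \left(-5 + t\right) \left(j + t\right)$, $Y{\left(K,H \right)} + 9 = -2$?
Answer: $- \frac{242}{3} \approx -80.667$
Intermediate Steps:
$Y{\left(K,H \right)} = -11$ ($Y{\left(K,H \right)} = -9 - 2 = -11$)
$u{\left(x \right)} = \frac{2 x}{-10 + x}$ ($u{\left(x \right)} = \frac{x + x}{x + \left(3^{2} - 10 - 15 + 2 \cdot 3\right)} = \frac{2 x}{x + \left(9 - 10 - 15 + 6\right)} = \frac{2 x}{x - 10} = \frac{2 x}{-10 + x}$)
$u{\left(n \right)} Y{\left(6,5 \right)} 11 = 2 \left(-5\right) \frac{1}{-10 - 5} \left(-11\right) 11 = 2 \left(-5\right) \frac{1}{-15} \left(-11\right) 11 = 2 \left(-5\right) \left(- \frac{1}{15}\right) \left(-11\right) 11 = \frac{2}{3} \left(-11\right) 11 = \left(- \frac{22}{3}\right) 11 = - \frac{242}{3}$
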